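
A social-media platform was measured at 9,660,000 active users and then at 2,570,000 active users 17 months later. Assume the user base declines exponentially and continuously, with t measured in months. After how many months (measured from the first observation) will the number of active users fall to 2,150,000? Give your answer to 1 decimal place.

r = ln(2570000/9660000) / 17 ≈ -0.077888 per month
t = ln(2150000/9660000) / r = -1.50253 / -0.077888 ≈ 19.291

t ≈ 19.3 months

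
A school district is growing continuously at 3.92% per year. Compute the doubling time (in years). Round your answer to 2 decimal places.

doubling time ≈ 17.68 years

doubling time = ln(2) / |r| = 0.69315 / 0.0392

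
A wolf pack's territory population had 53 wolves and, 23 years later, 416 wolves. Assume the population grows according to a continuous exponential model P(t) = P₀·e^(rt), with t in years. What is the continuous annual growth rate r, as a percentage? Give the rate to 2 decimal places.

416 = 53 · e^(r·23)
e^(23r) = 416/53 = 7.84906
r = ln(7.84906) / 23 = 2.06039 / 23

r ≈ 8.96% per year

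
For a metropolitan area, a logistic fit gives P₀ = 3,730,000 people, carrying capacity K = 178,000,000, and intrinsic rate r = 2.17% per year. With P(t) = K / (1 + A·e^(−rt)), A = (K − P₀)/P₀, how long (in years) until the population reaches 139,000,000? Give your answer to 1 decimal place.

t ≈ 235.7 years

A = (178000000 − 3730000)/3730000 = 46.72118
139000000 = 178000000/(1 + 46.72118·e^(−0.0217t)) → 1 + 46.72118·e^(−0.0217t) = 1.28058
e^(−0.0217t) = 0.006005 → t = ln(166.51908)/0.0217 = 5.11511/0.0217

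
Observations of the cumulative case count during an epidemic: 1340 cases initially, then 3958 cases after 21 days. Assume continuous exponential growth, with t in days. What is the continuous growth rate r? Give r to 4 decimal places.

r ≈ 0.0516 per day

3958 = 1340 · e^(r·21)
e^(21r) = 3958/1340 = 2.95373
r = ln(2.95373) / 21 = 1.08307 / 21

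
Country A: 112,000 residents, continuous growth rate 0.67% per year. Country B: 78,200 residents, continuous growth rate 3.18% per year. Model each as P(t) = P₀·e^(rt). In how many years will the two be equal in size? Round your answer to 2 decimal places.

112000·e^(0.0067t) = 78200·e^(0.0318t)
112000/78200 = e^((0.0318 − 0.0067)t) → ln(1.43223) = 0.0251·t
t = 0.35923 / 0.0251

t ≈ 14.31 years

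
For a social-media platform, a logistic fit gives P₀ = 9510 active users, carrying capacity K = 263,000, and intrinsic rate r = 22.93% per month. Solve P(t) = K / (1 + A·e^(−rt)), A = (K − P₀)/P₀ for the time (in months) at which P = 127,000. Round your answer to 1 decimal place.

t ≈ 14.0 months

A = (263000 − 9510)/9510 = 26.6551
127000 = 263000/(1 + 26.6551·e^(−0.2293t)) → 1 + 26.6551·e^(−0.2293t) = 2.07087
e^(−0.2293t) = 0.040175 → t = ln(24.89116)/0.2293 = 3.21451/0.2293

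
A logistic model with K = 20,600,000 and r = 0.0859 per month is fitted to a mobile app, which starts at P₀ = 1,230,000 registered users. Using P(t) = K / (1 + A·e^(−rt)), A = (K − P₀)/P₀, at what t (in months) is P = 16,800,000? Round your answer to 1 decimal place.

A = (20600000 − 1230000)/1230000 = 15.74797
16800000 = 20600000/(1 + 15.74797·e^(−0.0859t)) → 1 + 15.74797·e^(−0.0859t) = 1.22619
e^(−0.0859t) = 0.014363 → t = ln(69.62259)/0.0859 = 4.24309/0.0859

t ≈ 49.4 months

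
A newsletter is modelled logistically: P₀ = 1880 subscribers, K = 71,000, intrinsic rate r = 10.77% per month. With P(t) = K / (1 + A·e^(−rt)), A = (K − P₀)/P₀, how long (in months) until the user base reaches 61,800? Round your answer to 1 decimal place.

t ≈ 51.2 months

A = (71000 − 1880)/1880 = 36.76596
61800 = 71000/(1 + 36.76596·e^(−0.1077t)) → 1 + 36.76596·e^(−0.1077t) = 1.14887
e^(−0.1077t) = 0.004049 → t = ln(246.97132)/0.1077 = 5.50927/0.1077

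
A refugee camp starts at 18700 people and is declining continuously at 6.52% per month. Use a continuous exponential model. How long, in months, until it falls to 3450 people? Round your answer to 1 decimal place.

3450 = 18700 · e^(-0.0652·t)
t = ln(3450/18700) / -0.0652 = ln(0.18449) / -0.0652 = -1.69015 / -0.0652

t ≈ 25.9 months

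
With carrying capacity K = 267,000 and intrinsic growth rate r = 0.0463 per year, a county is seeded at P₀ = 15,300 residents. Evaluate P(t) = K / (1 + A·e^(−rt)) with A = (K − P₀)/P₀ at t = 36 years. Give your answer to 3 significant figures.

A = (267000 − 15300)/15300 = 16.45098
P(36) = 267000 / (1 + 16.45098·e^(−0.0463·36)) = 267000 / (1 + 16.45098·0.18885)
= 267000 / 4.10677 ≈ 65014.53

≈ 65,000 residents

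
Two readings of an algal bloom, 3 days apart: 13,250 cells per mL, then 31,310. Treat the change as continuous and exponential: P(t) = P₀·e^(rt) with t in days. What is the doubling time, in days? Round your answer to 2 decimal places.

doubling time ≈ 2.42 days

r = ln(31310/13250) / 3 = ln(2.36302) / 3 ≈ 0.286647 per day
doubling time = ln 2 / |r| = 0.69315 / 0.286647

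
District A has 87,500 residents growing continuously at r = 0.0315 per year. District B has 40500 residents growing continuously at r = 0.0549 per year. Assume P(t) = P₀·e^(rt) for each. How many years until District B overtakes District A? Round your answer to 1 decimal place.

87500·e^(0.0315t) = 40500·e^(0.0549t)
87500/40500 = e^((0.0549 − 0.0315)t) → ln(2.16049) = 0.0234·t
t = 0.77034 / 0.0234

t ≈ 32.9 years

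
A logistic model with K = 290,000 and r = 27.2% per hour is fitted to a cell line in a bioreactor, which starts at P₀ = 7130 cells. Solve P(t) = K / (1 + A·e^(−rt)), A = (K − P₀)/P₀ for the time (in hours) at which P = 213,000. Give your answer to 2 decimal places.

t ≈ 17.27 hours

A = (290000 − 7130)/7130 = 39.67321
213000 = 290000/(1 + 39.67321·e^(−0.272t)) → 1 + 39.67321·e^(−0.272t) = 1.3615
e^(−0.272t) = 0.009112 → t = ln(109.74538)/0.272 = 4.69816/0.272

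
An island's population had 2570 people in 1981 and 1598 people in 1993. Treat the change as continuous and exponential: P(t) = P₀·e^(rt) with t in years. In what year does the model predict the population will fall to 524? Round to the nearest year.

year 2021

r = ln(1598/2570) / 12 = -0.47515/12 ≈ -0.039596 per year
t = ln(524/2570) / r = -1.59017/-0.039596 ≈ 40.16 years after 1981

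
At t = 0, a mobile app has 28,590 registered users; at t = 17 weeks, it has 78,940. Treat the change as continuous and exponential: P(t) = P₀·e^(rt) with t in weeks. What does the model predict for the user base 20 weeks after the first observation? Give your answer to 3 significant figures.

r = ln(78940/28590) / 17 ≈ 0.059743 per week
P(20) = 28590 · e^(0.059743·20) = 28590 · 3.3031 ≈ 94435.5

≈ 94,400 registered users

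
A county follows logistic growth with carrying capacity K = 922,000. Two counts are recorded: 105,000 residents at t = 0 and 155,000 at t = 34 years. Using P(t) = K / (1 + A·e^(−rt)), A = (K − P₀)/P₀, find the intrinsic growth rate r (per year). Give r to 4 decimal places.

A = (922000 − 105000)/105000 = 7.78095
155000 = 922000/(1 + 7.78095·e^(−r·34)) → e^(−34r) = (5.94839 − 1)/7.78095 = 0.635962
r = −ln(0.635962)/34 = 0.45262/34

r ≈ 0.0133 per year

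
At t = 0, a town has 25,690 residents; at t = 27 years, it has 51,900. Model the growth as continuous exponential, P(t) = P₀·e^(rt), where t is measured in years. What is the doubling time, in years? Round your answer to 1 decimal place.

r = ln(51900/25690) / 27 = ln(2.02024) / 27 ≈ 0.026045 per year
doubling time = ln 2 / |r| = 0.69315 / 0.026045

doubling time ≈ 26.6 years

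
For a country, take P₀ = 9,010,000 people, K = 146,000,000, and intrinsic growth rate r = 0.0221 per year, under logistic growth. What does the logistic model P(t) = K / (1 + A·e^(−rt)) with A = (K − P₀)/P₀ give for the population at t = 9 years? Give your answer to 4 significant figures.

≈ 10,850,000 people

A = (146000000 − 9010000)/9010000 = 15.20422
P(9) = 146000000 / (1 + 15.20422·e^(−0.0221·9)) = 146000000 / (1 + 15.20422·0.819632)
= 146000000 / 13.46186 ≈ 10845454.44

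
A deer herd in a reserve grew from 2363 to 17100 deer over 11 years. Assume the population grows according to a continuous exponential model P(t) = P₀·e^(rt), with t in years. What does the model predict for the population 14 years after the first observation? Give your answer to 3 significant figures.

r = ln(17100/2363) / 11 ≈ 0.179922 per year
P(14) = 2363 · e^(0.179922·14) = 2363 · 12.4151 ≈ 29336.89

≈ 29,300 deer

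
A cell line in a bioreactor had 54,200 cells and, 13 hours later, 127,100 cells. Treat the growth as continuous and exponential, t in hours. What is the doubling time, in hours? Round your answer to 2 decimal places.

doubling time ≈ 10.57 hours

r = ln(127100/54200) / 13 = ln(2.34502) / 13 ≈ 0.065561 per hour
doubling time = ln 2 / |r| = 0.69315 / 0.065561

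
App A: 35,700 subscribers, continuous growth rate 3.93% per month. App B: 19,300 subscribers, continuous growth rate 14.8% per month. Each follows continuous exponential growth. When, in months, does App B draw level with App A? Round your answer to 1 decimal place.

35700·e^(0.0393t) = 19300·e^(0.148t)
35700/19300 = e^((0.148 − 0.0393)t) → ln(1.84974) = 0.1087·t
t = 0.61505 / 0.1087

t ≈ 5.7 months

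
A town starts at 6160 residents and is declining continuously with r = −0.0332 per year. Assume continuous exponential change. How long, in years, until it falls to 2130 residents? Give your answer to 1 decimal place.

t ≈ 32.0 years

2130 = 6160 · e^(-0.0332·t)
t = ln(2130/6160) / -0.0332 = ln(0.34578) / -0.0332 = -1.06195 / -0.0332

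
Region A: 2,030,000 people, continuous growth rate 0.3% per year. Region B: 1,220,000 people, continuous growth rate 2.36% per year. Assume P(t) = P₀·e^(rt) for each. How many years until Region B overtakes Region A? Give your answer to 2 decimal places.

2030000·e^(0.003t) = 1220000·e^(0.0236t)
2030000/1220000 = e^((0.0236 − 0.003)t) → ln(1.66393) = 0.0206·t
t = 0.50918 / 0.0206

t ≈ 24.72 years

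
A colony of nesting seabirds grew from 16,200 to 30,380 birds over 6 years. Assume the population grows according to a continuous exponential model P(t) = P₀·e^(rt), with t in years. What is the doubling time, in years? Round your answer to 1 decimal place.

r = ln(30380/16200) / 6 = ln(1.87531) / 6 ≈ 0.104796 per year
doubling time = ln 2 / |r| = 0.69315 / 0.104796

doubling time ≈ 6.6 years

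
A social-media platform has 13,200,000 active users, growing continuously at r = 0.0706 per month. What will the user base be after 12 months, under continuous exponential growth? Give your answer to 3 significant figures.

P(12) = 13200000 · e^(0.0706·12) = 13200000 · e^(0.8472)
= 13200000 · 2.33311 ≈ 30796986.05

≈ 30,800,000 active users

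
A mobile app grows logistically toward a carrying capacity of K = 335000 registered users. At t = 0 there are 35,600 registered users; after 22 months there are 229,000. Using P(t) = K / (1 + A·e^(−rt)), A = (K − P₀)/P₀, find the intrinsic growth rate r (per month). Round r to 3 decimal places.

A = (335000 − 35600)/35600 = 8.41011
229000 = 335000/(1 + 8.41011·e^(−r·22)) → e^(−22r) = (1.46288 − 1)/8.41011 = 0.055039
r = −ln(0.055039)/22 = 2.89972/22

r ≈ 0.132 per month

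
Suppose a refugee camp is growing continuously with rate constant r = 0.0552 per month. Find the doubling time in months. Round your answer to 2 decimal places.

doubling time = ln(2) / |r| = 0.69315 / 0.0552

doubling time ≈ 12.56 months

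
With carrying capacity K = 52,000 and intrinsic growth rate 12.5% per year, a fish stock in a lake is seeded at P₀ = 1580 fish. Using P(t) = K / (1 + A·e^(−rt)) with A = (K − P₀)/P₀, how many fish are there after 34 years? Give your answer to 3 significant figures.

A = (52000 − 1580)/1580 = 31.91139
P(34) = 52000 / (1 + 31.91139·e^(−0.125·34)) = 52000 / (1 + 31.91139·0.014264)
= 52000 / 1.45519 ≈ 35734.13

≈ 35,700 fish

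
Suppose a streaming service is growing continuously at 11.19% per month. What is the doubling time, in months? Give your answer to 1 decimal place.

doubling time = ln(2) / |r| = 0.69315 / 0.1119

doubling time ≈ 6.2 months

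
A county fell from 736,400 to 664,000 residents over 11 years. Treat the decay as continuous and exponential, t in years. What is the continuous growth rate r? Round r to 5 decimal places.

664000 = 736400 · e^(r·11)
e^(11r) = 664000/736400 = 0.90168
r = ln(0.90168) / 11 = -0.10349 / 11

r ≈ -0.00941 per year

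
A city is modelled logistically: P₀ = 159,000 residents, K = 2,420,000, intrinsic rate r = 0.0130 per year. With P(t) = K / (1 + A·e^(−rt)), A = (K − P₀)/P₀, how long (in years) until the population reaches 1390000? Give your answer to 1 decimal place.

A = (2420000 − 159000)/159000 = 14.22013
1390000 = 2420000/(1 + 14.22013·e^(−0.013t)) → 1 + 14.22013·e^(−0.013t) = 1.74101
e^(−0.013t) = 0.05211 → t = ln(19.19027)/0.013 = 2.9544/0.013

t ≈ 227.3 years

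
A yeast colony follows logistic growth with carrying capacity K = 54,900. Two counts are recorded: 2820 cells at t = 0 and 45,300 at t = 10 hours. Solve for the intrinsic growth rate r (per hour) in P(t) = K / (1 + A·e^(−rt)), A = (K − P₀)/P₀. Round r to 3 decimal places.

r ≈ 0.447 per hour

A = (54900 − 2820)/2820 = 18.46809
45300 = 54900/(1 + 18.46809·e^(−r·10)) → e^(−10r) = (1.21192 − 1)/18.46809 = 0.011475
r = −ln(0.011475)/10 = 4.46759/10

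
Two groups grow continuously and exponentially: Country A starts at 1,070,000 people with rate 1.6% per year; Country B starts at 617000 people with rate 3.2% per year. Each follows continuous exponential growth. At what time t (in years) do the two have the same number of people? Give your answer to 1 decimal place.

1070000·e^(0.016t) = 617000·e^(0.032t)
1070000/617000 = e^((0.032 − 0.016)t) → ln(1.7342) = 0.016·t
t = 0.55054 / 0.016

t ≈ 34.4 years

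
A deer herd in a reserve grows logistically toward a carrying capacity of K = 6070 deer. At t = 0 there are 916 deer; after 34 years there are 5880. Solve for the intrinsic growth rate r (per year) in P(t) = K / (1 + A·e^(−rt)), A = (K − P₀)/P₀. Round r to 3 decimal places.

r ≈ 0.152 per year

A = (6070 − 916)/916 = 5.62664
5880 = 6070/(1 + 5.62664·e^(−r·34)) → e^(−34r) = (1.03231 − 1)/5.62664 = 0.005743
r = −ln(0.005743)/34 = 5.1598/34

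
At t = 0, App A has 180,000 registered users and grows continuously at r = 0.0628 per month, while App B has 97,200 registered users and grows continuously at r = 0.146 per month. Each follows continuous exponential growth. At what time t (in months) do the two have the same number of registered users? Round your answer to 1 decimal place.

180000·e^(0.0628t) = 97200·e^(0.146t)
180000/97200 = e^((0.146 − 0.0628)t) → ln(1.85185) = 0.0832·t
t = 0.61619 / 0.0832

t ≈ 7.4 months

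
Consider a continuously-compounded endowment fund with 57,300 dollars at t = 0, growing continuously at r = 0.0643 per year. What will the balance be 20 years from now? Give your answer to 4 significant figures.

P(20) = 57300 · e^(0.0643·20) = 57300 · e^(1.286)
= 57300 · 3.61828 ≈ 207327.7

≈ 207,300 dollars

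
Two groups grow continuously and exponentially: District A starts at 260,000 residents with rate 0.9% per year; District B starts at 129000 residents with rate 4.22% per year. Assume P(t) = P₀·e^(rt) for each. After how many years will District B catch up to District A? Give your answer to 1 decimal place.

260000·e^(0.009t) = 129000·e^(0.0422t)
260000/129000 = e^((0.0422 − 0.009)t) → ln(2.0155) = 0.0332·t
t = 0.70087 / 0.0332

t ≈ 21.1 years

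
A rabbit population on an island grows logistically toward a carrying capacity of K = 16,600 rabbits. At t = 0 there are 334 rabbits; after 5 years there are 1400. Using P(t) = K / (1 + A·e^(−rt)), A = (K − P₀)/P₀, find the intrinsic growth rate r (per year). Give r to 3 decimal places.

A = (16600 − 334)/334 = 48.7006
1400 = 16600/(1 + 48.7006·e^(−r·5)) → e^(−5r) = (11.85714 − 1)/48.7006 = 0.222937
r = −ln(0.222937)/5 = 1.50087/5

r ≈ 0.300 per year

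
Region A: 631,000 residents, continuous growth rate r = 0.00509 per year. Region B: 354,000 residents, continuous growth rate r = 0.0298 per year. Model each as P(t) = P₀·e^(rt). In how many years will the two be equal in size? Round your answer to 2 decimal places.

t ≈ 23.39 years

631000·e^(0.00509t) = 354000·e^(0.0298t)
631000/354000 = e^((0.0298 − 0.00509)t) → ln(1.78249) = 0.02471·t
t = 0.57801 / 0.02471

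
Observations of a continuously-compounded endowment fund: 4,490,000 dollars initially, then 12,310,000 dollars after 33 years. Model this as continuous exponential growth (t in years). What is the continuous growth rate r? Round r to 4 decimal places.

12310000 = 4490000 · e^(r·33)
e^(33r) = 12310000/4490000 = 2.74165
r = ln(2.74165) / 33 = 1.00856 / 33

r ≈ 0.0306 per year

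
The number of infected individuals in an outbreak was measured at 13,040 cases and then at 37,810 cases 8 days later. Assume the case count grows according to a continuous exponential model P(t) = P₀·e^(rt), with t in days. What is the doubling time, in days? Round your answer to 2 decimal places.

r = ln(37810/13040) / 8 = ln(2.89954) / 8 ≈ 0.133069 per day
doubling time = ln 2 / |r| = 0.69315 / 0.133069

doubling time ≈ 5.21 days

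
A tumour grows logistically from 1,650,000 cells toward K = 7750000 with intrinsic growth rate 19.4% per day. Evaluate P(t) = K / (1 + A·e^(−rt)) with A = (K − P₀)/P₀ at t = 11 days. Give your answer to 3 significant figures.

≈ 5,390,000 cells

A = (7750000 − 1650000)/1650000 = 3.69697
P(11) = 7750000 / (1 + 3.69697·e^(−0.194·11)) = 7750000 / (1 + 3.69697·0.118363)
= 7750000 / 1.43758 ≈ 5390989.2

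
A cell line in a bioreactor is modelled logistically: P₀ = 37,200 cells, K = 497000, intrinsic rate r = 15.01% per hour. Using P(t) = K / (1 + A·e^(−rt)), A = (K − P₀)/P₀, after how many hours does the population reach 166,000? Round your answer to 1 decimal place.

A = (497000 − 37200)/37200 = 12.36022
166000 = 497000/(1 + 12.36022·e^(−0.1501t)) → 1 + 12.36022·e^(−0.1501t) = 2.99398
e^(−0.1501t) = 0.161322 → t = ln(6.19878)/0.1501 = 1.82435/0.1501

t ≈ 12.2 hours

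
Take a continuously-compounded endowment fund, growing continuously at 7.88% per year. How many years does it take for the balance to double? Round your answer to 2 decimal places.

doubling time ≈ 8.80 years

doubling time = ln(2) / |r| = 0.69315 / 0.0788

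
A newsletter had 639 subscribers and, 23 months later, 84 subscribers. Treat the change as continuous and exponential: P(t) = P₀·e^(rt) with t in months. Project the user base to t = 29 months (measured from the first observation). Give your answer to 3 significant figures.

≈ 49.5 subscribers

r = ln(84/639) / 23 ≈ -0.088221 per month
P(29) = 639 · e^(-0.088221·29) = 639 · 0.07743 ≈ 49.48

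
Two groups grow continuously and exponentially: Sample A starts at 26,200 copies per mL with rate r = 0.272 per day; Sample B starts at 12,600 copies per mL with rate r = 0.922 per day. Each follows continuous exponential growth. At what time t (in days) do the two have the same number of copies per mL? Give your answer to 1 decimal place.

26200·e^(0.272t) = 12600·e^(0.922t)
26200/12600 = e^((0.922 − 0.272)t) → ln(2.07937) = 0.65·t
t = 0.73206 / 0.65

t ≈ 1.1 days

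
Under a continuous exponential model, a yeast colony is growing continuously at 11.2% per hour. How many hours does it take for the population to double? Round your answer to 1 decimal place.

doubling time ≈ 6.2 hours

doubling time = ln(2) / |r| = 0.69315 / 0.112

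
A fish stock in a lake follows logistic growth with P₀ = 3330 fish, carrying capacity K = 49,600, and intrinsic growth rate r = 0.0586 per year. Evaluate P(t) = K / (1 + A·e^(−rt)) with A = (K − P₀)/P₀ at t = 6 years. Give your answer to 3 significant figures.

≈ 4,600 fish

A = (49600 − 3330)/3330 = 13.89489
P(6) = 49600 / (1 + 13.89489·e^(−0.0586·6)) = 49600 / (1 + 13.89489·0.703561)
= 49600 / 10.77591 ≈ 4602.86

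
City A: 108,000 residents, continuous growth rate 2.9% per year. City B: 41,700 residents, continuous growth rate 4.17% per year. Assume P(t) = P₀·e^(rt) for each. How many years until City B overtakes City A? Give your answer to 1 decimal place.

t ≈ 74.9 years

108000·e^(0.029t) = 41700·e^(0.0417t)
108000/41700 = e^((0.0417 − 0.029)t) → ln(2.58993) = 0.0127·t
t = 0.95163 / 0.0127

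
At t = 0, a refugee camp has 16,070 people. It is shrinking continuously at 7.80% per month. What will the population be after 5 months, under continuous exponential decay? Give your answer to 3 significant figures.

≈ 10,900 people

P(5) = 16070 · e^(-0.078·5) = 16070 · e^(-0.39)
= 16070 · 0.67706 ≈ 10880.3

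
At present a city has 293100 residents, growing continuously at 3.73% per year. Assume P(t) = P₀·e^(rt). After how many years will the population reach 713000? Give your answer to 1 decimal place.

713000 = 293100 · e^(0.0373·t)
t = ln(713000/293100) / 0.0373 = ln(2.43262) / 0.0373 = 0.88897 / 0.0373

t ≈ 23.8 years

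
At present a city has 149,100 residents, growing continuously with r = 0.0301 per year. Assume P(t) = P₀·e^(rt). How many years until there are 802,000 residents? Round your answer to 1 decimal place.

t ≈ 55.9 years

802000 = 149100 · e^(0.0301·t)
t = ln(802000/149100) / 0.0301 = ln(5.37894) / 0.0301 = 1.68249 / 0.0301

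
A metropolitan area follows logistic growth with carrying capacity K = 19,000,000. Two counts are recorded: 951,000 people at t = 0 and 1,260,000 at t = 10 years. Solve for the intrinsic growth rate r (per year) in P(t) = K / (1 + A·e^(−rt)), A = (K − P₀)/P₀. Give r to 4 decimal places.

r ≈ 0.0299 per year

A = (19000000 − 951000)/951000 = 18.97897
1260000 = 19000000/(1 + 18.97897·e^(−r·10)) → e^(−10r) = (15.07937 − 1)/18.97897 = 0.74184
r = −ln(0.74184)/10 = 0.29862/10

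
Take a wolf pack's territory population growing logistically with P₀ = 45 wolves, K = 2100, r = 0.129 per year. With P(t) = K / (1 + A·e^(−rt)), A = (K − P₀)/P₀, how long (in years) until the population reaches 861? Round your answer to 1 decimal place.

t ≈ 26.8 years

A = (2100 − 45)/45 = 45.66667
861 = 2100/(1 + 45.66667·e^(−0.129t)) → 1 + 45.66667·e^(−0.129t) = 2.43902
e^(−0.129t) = 0.031511 → t = ln(31.73446)/0.129 = 3.4574/0.129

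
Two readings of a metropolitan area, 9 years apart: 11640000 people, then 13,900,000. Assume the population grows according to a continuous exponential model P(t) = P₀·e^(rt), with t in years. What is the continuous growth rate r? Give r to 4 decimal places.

r ≈ 0.0197 per year

13900000 = 11640000 · e^(r·9)
e^(9r) = 13900000/11640000 = 1.19416
r = ln(1.19416) / 9 = 0.17744 / 9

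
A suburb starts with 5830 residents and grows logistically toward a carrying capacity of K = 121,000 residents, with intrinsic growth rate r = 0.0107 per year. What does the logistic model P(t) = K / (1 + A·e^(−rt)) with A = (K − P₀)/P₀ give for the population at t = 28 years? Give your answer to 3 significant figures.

A = (121000 − 5830)/5830 = 19.75472
P(28) = 121000 / (1 + 19.75472·e^(−0.0107·28)) = 121000 / (1 + 19.75472·0.741115)
= 121000 / 15.64051 ≈ 7736.32

≈ 7,740 residents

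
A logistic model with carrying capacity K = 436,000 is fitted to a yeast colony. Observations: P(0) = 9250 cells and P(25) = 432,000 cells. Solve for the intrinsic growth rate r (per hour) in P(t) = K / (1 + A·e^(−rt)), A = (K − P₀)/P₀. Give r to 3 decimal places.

A = (436000 − 9250)/9250 = 46.13514
432000 = 436000/(1 + 46.13514·e^(−r·25)) → e^(−25r) = (1.00926 − 1)/46.13514 = 0.000201
r = −ln(0.000201)/25 = 8.51371/25

r ≈ 0.341 per hour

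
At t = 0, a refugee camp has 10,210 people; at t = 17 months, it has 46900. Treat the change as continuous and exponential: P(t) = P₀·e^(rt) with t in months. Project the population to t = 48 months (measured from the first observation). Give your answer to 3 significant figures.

r = ln(46900/10210) / 17 ≈ 0.089685 per month
P(48) = 10210 · e^(0.089685·48) = 10210 · 74.06138 ≈ 756166.71

≈ 756,000 people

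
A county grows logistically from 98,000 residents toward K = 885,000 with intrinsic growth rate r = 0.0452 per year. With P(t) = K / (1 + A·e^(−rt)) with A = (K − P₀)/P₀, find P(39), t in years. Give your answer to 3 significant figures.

≈ 372,000 residents

A = (885000 − 98000)/98000 = 8.03061
P(39) = 885000 / (1 + 8.03061·e^(−0.0452·39)) = 885000 / (1 + 8.03061·0.171564)
= 885000 / 2.37776 ≈ 372198.66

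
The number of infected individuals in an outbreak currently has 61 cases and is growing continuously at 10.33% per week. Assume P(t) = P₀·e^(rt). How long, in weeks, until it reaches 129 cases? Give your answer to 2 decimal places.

129 = 61 · e^(0.1033·t)
t = ln(129/61) / 0.1033 = ln(2.11475) / 0.1033 = 0.74894 / 0.1033

t ≈ 7.25 weeks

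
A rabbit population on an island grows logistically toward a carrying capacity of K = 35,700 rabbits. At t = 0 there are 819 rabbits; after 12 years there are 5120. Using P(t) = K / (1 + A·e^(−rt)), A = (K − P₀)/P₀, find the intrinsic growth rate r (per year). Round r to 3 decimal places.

A = (35700 − 819)/819 = 42.58974
5120 = 35700/(1 + 42.58974·e^(−r·12)) → e^(−12r) = (6.97266 − 1)/42.58974 = 0.140237
r = −ln(0.140237)/12 = 1.96442/12

r ≈ 0.164 per year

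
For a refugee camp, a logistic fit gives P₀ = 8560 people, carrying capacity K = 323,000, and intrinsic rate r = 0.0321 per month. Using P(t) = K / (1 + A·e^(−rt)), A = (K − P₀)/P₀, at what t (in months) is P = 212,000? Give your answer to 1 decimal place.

t ≈ 132.4 months

A = (323000 − 8560)/8560 = 36.73364
212000 = 323000/(1 + 36.73364·e^(−0.0321t)) → 1 + 36.73364·e^(−0.0321t) = 1.52358
e^(−0.0321t) = 0.014254 → t = ln(70.15795)/0.0321 = 4.25075/0.0321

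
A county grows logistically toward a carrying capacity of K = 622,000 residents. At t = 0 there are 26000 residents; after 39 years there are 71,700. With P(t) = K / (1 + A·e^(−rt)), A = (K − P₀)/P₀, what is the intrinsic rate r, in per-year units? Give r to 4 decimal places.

r ≈ 0.0281 per year

A = (622000 − 26000)/26000 = 22.92308
71700 = 622000/(1 + 22.92308·e^(−r·39)) → e^(−39r) = (8.67503 − 1)/22.92308 = 0.334817
r = −ln(0.334817)/39 = 1.09417/39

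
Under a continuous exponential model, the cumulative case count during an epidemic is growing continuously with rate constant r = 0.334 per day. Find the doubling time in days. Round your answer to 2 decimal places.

doubling time = ln(2) / |r| = 0.69315 / 0.334

doubling time ≈ 2.08 days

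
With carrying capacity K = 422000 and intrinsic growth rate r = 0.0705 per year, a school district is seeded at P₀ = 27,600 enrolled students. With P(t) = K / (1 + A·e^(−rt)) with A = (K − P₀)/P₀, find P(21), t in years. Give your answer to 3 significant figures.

A = (422000 − 27600)/27600 = 14.28986
P(21) = 422000 / (1 + 14.28986·e^(−0.0705·21)) = 422000 / (1 + 14.28986·0.227524)
= 422000 / 4.25128 ≈ 99264.14

≈ 99,300 enrolled students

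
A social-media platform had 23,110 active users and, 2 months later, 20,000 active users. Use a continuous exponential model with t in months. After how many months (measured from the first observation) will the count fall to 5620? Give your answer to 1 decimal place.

t ≈ 19.6 months

r = ln(20000/23110) / 2 ≈ -0.072267 per month
t = ln(5620/23110) / r = -1.41393 / -0.072267 ≈ 19.566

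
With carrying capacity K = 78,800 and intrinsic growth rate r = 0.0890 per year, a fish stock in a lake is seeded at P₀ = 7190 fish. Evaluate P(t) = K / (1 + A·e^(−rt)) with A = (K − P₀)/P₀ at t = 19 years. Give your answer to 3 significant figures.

≈ 27,800 fish

A = (78800 − 7190)/7190 = 9.95967
P(19) = 78800 / (1 + 9.95967·e^(−0.089·19)) = 78800 / (1 + 9.95967·0.184335)
= 78800 / 2.83592 ≈ 27786.44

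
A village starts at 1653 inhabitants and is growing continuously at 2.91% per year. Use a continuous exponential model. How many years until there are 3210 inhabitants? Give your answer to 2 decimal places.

3210 = 1653 · e^(0.0291·t)
t = ln(3210/1653) / 0.0291 = ln(1.94192) / 0.0291 = 0.66368 / 0.0291

t ≈ 22.81 years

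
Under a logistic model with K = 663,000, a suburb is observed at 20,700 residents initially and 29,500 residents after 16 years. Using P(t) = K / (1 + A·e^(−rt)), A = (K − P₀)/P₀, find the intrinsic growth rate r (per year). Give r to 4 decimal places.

r ≈ 0.0230 per year

A = (663000 − 20700)/20700 = 31.02899
29500 = 663000/(1 + 31.02899·e^(−r·16)) → e^(−16r) = (22.47458 − 1)/31.02899 = 0.692081
r = −ln(0.692081)/16 = 0.36805/16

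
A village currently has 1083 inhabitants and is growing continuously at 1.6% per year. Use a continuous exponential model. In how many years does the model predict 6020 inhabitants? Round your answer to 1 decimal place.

t ≈ 107.2 years

6020 = 1083 · e^(0.016·t)
t = ln(6020/1083) / 0.016 = ln(5.55863) / 0.016 = 1.71535 / 0.016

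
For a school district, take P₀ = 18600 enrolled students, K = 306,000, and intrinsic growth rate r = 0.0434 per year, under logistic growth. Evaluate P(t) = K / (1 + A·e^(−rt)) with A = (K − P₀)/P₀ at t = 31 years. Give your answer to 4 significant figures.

A = (306000 − 18600)/18600 = 15.45161
P(31) = 306000 / (1 + 15.45161·e^(−0.0434·31)) = 306000 / (1 + 15.45161·0.260436)
= 306000 / 5.02415 ≈ 60905.84

≈ 60,910 enrolled students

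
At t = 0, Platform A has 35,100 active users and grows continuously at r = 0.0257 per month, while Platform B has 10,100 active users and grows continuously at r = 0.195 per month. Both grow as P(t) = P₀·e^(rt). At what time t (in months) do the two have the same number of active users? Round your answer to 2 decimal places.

t ≈ 7.36 months

35100·e^(0.0257t) = 10100·e^(0.195t)
35100/10100 = e^((0.195 − 0.0257)t) → ln(3.47525) = 0.1693·t
t = 1.24567 / 0.1693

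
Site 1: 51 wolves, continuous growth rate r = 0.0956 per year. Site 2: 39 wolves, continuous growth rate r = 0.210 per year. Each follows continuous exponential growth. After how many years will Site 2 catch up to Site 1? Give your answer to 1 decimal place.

51·e^(0.0956t) = 39·e^(0.21t)
51/39 = e^((0.21 − 0.0956)t) → ln(1.30769) = 0.1144·t
t = 0.26826 / 0.1144

t ≈ 2.3 years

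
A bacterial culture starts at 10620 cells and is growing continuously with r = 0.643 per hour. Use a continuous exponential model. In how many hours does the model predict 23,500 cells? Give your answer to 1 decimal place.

t ≈ 1.2 hours

23500 = 10620 · e^(0.643·t)
t = ln(23500/10620) / 0.643 = ln(2.21281) / 0.643 = 0.79426 / 0.643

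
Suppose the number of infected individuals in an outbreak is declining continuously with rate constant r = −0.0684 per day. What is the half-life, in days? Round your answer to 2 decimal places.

half-life ≈ 10.13 days

half-life = ln(2) / |r| = 0.69315 / 0.0684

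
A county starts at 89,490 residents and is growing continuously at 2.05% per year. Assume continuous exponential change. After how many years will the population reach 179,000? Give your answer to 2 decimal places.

179000 = 89490 · e^(0.0205·t)
t = ln(179000/89490) / 0.0205 = ln(2.00022) / 0.0205 = 0.69326 / 0.0205

t ≈ 33.82 years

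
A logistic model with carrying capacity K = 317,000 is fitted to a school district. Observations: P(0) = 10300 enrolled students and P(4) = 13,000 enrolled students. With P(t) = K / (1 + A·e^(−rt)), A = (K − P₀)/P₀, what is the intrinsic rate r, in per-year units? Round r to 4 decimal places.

r ≈ 0.0604 per year

A = (317000 − 10300)/10300 = 29.7767
13000 = 317000/(1 + 29.7767·e^(−r·4)) → e^(−4r) = (24.38462 − 1)/29.7767 = 0.785333
r = −ln(0.785333)/4 = 0.24165/4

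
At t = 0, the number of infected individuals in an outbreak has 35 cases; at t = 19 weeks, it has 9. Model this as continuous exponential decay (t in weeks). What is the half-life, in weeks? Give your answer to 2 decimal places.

r = ln(9/35) / 19 = ln(0.25714) / 19 ≈ -0.07148 per week
half-life = ln 2 / |r| = 0.69315 / 0.07148

half-life ≈ 9.70 weeks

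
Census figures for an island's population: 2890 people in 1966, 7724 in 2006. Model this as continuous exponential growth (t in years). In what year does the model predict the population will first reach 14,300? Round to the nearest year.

year 2031

r = ln(7724/2890) / 40 = 0.98308/40 ≈ 0.024577 per year
t = ln(14300/2890) / r = 1.599/0.024577 ≈ 65.06 years after 1966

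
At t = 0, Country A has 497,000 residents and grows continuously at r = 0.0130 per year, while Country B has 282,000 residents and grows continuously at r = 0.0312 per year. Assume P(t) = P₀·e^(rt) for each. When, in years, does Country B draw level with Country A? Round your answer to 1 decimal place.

497000·e^(0.013t) = 282000·e^(0.0312t)
497000/282000 = e^((0.0312 − 0.013)t) → ln(1.76241) = 0.0182·t
t = 0.56668 / 0.0182

t ≈ 31.1 years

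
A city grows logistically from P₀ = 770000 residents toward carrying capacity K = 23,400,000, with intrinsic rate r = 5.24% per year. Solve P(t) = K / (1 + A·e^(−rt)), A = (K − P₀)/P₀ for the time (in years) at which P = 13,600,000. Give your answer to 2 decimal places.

A = (23400000 − 770000)/770000 = 29.38961
13600000 = 23400000/(1 + 29.38961·e^(−0.0524t)) → 1 + 29.38961·e^(−0.0524t) = 1.72059
e^(−0.0524t) = 0.024518 → t = ln(40.78558)/0.0524 = 3.70833/0.0524

t ≈ 70.77 years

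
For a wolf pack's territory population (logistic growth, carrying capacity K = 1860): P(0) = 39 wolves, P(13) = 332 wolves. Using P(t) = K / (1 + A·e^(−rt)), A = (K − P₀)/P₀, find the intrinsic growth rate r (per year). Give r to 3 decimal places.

A = (1860 − 39)/39 = 46.69231
332 = 1860/(1 + 46.69231·e^(−r·13)) → e^(−13r) = (5.60241 − 1)/46.69231 = 0.098569
r = −ln(0.098569)/13 = 2.317/13

r ≈ 0.178 per year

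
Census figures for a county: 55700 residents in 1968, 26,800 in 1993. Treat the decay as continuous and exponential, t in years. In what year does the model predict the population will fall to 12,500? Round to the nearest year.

r = ln(26800/55700) / 25 = -0.73158/25 ≈ -0.029263 per year
t = ln(12500/55700) / r = -1.49425/-0.029263 ≈ 51.06 years after 1968

year 2019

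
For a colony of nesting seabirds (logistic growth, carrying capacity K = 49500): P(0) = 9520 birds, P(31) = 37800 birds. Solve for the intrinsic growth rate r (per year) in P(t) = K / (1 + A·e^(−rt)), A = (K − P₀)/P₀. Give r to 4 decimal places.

A = (49500 − 9520)/9520 = 4.19958
37800 = 49500/(1 + 4.19958·e^(−r·31)) → e^(−31r) = (1.30952 − 1)/4.19958 = 0.073704
r = −ln(0.073704)/31 = 2.6077/31

r ≈ 0.0841 per year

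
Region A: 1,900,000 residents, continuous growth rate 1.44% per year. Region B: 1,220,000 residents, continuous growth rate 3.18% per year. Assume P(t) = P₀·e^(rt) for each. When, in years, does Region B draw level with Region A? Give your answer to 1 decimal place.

t ≈ 25.5 years

1900000·e^(0.0144t) = 1220000·e^(0.0318t)
1900000/1220000 = e^((0.0318 − 0.0144)t) → ln(1.55738) = 0.0174·t
t = 0.443 / 0.0174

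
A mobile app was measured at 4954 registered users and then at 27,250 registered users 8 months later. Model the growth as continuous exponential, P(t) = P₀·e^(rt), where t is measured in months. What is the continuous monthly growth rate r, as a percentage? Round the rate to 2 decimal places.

27250 = 4954 · e^(r·8)
e^(8r) = 27250/4954 = 5.50061
r = ln(5.50061) / 8 = 1.70486 / 8

r ≈ 21.31% per month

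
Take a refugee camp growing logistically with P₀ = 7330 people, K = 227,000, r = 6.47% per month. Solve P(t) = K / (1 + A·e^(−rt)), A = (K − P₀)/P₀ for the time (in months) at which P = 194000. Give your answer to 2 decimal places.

A = (227000 − 7330)/7330 = 29.96862
194000 = 227000/(1 + 29.96862·e^(−0.0647t)) → 1 + 29.96862·e^(−0.0647t) = 1.1701
e^(−0.0647t) = 0.005676 → t = ln(176.17917)/0.0647 = 5.1715/0.0647

t ≈ 79.93 months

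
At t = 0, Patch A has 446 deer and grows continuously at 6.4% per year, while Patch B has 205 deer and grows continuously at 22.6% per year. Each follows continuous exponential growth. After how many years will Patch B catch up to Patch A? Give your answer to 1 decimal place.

446·e^(0.064t) = 205·e^(0.226t)
446/205 = e^((0.226 − 0.064)t) → ln(2.17561) = 0.162·t
t = 0.77731 / 0.162

t ≈ 4.8 years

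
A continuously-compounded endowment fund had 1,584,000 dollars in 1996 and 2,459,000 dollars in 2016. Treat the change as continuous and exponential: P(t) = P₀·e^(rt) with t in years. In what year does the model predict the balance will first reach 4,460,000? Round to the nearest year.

r = ln(2459000/1584000) / 20 = 0.4398/20 ≈ 0.02199 per year
t = ln(4460000/1584000) / r = 1.0352/0.02199 ≈ 47.08 years after 1996

year 2043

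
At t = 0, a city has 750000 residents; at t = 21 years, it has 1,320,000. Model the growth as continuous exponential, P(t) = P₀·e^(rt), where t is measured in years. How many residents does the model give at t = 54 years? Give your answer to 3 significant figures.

≈ 3,210,000 residents

r = ln(1320000/750000) / 21 ≈ 0.02692 per year
P(54) = 750000 · e^(0.02692·54) = 750000 · 4.27876 ≈ 3209072.67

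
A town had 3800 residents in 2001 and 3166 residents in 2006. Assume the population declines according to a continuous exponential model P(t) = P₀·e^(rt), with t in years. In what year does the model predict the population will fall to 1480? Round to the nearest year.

r = ln(3166/3800) / 5 = -0.18253/5 ≈ -0.036506 per year
t = ln(1480/3800) / r = -0.94296/-0.036506 ≈ 25.83 years after 2001

year 2027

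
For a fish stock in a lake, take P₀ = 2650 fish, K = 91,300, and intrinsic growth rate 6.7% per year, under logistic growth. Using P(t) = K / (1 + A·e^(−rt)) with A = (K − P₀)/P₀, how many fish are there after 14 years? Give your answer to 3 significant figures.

≈ 6,480 fish

A = (91300 − 2650)/2650 = 33.45283
P(14) = 91300 / (1 + 33.45283·e^(−0.067·14)) = 91300 / (1 + 33.45283·0.39141)
= 91300 / 14.09377 ≈ 6478.04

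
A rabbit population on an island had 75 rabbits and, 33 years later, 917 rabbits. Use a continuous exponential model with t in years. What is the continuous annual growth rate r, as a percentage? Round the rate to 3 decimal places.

r ≈ 7.587% per year

917 = 75 · e^(r·33)
e^(33r) = 917/75 = 12.22667
r = ln(12.22667) / 33 = 2.50362 / 33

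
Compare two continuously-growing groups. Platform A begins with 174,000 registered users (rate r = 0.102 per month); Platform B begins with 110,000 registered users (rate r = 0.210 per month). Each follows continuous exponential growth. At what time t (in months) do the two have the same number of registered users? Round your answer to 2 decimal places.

t ≈ 4.25 months

174000·e^(0.102t) = 110000·e^(0.21t)
174000/110000 = e^((0.21 − 0.102)t) → ln(1.58182) = 0.108·t
t = 0.45857 / 0.108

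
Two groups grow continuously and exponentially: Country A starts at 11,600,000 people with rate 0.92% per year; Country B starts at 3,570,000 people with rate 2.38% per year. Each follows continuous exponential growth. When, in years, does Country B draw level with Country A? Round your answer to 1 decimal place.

t ≈ 80.7 years

11600000·e^(0.0092t) = 3570000·e^(0.0238t)
11600000/3570000 = e^((0.0238 − 0.0092)t) → ln(3.2493) = 0.0146·t
t = 1.17844 / 0.0146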